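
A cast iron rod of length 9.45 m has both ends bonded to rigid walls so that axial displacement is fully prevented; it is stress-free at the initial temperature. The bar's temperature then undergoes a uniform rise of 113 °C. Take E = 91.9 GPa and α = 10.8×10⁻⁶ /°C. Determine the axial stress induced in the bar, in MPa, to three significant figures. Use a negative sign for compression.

-112 MPa

Free thermal expansion αLΔT = 10.8e-6 · 9450 · 113 = 11.53 mm.
The walls impose strain ε = −(11.53)/9450 = -1.2204e-03; σ = Eε = 91900 · -1.2204e-03 = -112.2 MPa.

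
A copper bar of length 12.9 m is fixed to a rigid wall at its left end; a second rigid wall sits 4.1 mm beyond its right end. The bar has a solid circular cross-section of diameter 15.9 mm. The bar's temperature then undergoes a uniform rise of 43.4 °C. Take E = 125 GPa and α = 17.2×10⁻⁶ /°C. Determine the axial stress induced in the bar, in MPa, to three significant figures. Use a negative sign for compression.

Free thermal expansion αLΔT = 17.2e-6 · 12900 · 43.4 = 9.63 mm.
The walls engage after the gap closes; constrained expansion = 9.63 − 4.1 = 5.53 mm.
The walls impose strain ε = −(5.53)/12900 = -4.2865e-04; σ = Eε = 125000 · -4.2865e-04 = -53.58 MPa.

-53.6 MPa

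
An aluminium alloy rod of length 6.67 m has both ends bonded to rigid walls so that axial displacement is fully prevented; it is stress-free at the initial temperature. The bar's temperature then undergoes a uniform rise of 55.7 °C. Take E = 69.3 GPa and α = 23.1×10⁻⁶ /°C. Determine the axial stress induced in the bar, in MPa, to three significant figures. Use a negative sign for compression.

-89.2 MPa

Free thermal expansion αLΔT = 23.1e-6 · 6670 · 55.7 = 8.582 mm.
The walls impose strain ε = −(8.582)/6670 = -1.2867e-03; σ = Eε = 69300 · -1.2867e-03 = -89.17 MPa.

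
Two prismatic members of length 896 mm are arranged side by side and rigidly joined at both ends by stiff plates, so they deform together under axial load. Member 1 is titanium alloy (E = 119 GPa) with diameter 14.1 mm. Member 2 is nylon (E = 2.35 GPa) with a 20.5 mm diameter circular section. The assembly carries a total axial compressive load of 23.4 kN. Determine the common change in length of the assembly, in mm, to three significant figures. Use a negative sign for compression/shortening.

A_1 = 156.1 mm².
A_2 = 330.1 mm².
Equal strain + equilibrium ⇒ each member carries load in proportion to AE: A₁E₁ = 18580000 N, A₂E₂ = 775600 N, ΣAE = 19360000 N.
δ = PL/ΣAE = -23400·896/19360000 = -1.083 mm.

-1.08 mm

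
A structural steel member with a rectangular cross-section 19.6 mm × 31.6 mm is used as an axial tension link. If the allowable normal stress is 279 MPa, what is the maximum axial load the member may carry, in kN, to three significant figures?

173 kN

A = 619.4 mm².
P_max = σ_allow · A = 279 · 619.4 = 172800 N = 172.8 kN.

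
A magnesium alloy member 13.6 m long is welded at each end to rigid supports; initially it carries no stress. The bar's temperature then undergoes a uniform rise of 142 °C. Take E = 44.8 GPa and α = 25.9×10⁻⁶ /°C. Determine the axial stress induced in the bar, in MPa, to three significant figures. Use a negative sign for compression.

Free thermal expansion αLΔT = 25.9e-6 · 13600 · 142 = 50.02 mm.
The walls impose strain ε = −(50.02)/13600 = -3.6778e-03; σ = Eε = 44800 · -3.6778e-03 = -164.8 MPa.

-165 MPa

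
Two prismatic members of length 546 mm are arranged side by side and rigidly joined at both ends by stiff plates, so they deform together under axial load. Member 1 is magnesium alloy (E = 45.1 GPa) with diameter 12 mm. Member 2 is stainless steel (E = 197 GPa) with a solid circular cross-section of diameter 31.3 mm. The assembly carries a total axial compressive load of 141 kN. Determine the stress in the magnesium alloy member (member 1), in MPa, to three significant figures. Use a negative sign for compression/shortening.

-40.6 MPa

A_1 = 113.1 mm².
A_2 = 769.4 mm².
Equal strain + equilibrium ⇒ each member carries load in proportion to AE: A₁E₁ = 5101000 N, A₂E₂ = 151600000 N, ΣAE = 156700000 N.
σ₁ = P·E₁/ΣAE = -141000·45100/156700000 = -40.59 MPa.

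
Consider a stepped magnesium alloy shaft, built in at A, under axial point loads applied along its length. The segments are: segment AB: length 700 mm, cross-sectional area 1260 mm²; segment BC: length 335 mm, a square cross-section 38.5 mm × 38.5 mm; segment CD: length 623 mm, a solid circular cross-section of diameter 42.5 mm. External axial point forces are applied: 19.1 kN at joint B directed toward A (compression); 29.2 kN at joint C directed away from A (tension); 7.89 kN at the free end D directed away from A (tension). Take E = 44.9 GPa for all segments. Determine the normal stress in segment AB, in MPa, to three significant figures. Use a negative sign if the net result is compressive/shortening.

Internal axial forces (sectioning from the free end, tension +): N_CD = 7.89 kN, N_BC = 37.09 kN, N_AB = 17.99 kN.
σ_AB = N_AB/A_AB = 17990/1260 = 14.28 MPa.

14.3 MPa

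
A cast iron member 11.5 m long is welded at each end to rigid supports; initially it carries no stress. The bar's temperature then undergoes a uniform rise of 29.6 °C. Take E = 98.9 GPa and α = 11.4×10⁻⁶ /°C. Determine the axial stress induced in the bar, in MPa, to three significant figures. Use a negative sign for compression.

-33.4 MPa

Free thermal expansion αLΔT = 11.4e-6 · 11500 · 29.6 = 3.881 mm.
The walls impose strain ε = −(3.881)/11500 = -3.3744e-04; σ = Eε = 98900 · -3.3744e-04 = -33.37 MPa.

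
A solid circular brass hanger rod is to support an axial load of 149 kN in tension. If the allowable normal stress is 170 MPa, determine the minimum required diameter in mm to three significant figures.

33.4 mm

Required area A ≥ P/σ_allow = 149000/170 = 876.5 mm².
For a solid circular section, d ≥ √(4A/π) = 33.41 mm.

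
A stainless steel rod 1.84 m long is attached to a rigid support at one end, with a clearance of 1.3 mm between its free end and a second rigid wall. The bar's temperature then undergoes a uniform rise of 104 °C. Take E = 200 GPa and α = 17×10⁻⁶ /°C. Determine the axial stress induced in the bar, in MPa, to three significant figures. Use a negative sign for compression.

Free thermal expansion αLΔT = 17e-6 · 1840 · 104 = 3.253 mm.
The walls engage after the gap closes; constrained expansion = 3.253 − 1.3 = 1.953 mm.
The walls impose strain ε = −(1.953)/1840 = -1.0615e-03; σ = Eε = 200000 · -1.0615e-03 = -212.3 MPa.

-212 MPa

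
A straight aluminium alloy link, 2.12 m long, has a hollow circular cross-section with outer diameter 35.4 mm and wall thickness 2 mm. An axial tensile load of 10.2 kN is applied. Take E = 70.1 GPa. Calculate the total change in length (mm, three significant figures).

1.47 mm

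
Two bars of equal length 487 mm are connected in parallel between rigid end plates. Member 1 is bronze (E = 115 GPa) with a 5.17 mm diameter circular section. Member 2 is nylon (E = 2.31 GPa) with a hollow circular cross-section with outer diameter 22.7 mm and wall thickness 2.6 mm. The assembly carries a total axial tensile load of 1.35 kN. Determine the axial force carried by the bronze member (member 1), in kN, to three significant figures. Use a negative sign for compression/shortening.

1.17 kN

A_1 = 20.99 mm².
A_2 = 164.2 mm².
Equal strain + equilibrium ⇒ each member carries load in proportion to AE: A₁E₁ = 2414000 N, A₂E₂ = 379300 N, ΣAE = 2793000 N.
F₁ = P·A₁E₁/ΣAE = 1350·2414000/2793000 = 1167 N.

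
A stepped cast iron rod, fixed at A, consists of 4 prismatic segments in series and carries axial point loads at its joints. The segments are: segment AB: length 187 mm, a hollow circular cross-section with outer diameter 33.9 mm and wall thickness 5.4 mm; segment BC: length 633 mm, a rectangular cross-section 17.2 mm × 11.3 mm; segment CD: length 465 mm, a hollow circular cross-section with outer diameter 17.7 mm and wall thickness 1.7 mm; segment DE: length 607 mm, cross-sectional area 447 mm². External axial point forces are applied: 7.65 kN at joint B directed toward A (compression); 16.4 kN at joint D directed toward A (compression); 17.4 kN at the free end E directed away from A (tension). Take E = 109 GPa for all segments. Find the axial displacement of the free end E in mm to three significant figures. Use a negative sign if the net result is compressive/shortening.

0.273 mm

Internal axial forces (sectioning from the free end, tension +): N_DE = 17.4 kN, N_CD = 1 kN, N_BC = 1 kN, N_AB = -6.65 kN.
A_AB = 483.5 mm².
A_BC = 194.4 mm².
A_CD = 85.45 mm².
δ_AB = -6650·187/(483.5·109000) = -0.0236 mm
δ_BC = 1000·633/(194.4·109000) = 0.02988 mm
δ_CD = 1000·465/(85.45·109000) = 0.04992 mm
δ_DE = 17400·607/(447·109000) = 0.2168 mm
δ = Σδ_i = 0.273 mm.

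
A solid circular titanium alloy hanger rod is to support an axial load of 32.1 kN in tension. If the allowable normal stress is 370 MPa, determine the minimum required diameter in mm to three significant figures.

10.5 mm

Required area A ≥ P/σ_allow = 32100/370 = 86.76 mm².
For a solid circular section, d ≥ √(4A/π) = 10.51 mm.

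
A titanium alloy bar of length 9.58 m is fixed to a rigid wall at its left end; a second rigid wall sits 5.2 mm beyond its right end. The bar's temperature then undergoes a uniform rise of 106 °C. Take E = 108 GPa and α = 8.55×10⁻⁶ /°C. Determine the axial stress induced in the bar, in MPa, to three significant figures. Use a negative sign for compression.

-39.3 MPa

Free thermal expansion αLΔT = 8.55e-6 · 9580 · 106 = 8.682 mm.
The walls engage after the gap closes; constrained expansion = 8.682 − 5.2 = 3.482 mm.
The walls impose strain ε = −(3.482)/9580 = -3.6350e-04; σ = Eε = 108000 · -3.6350e-04 = -39.26 MPa.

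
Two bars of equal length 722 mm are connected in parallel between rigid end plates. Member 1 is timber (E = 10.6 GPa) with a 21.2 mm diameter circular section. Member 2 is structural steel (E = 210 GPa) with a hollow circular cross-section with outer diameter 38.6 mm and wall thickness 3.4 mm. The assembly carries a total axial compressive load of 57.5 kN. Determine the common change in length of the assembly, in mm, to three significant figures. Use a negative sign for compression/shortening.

-0.502 mm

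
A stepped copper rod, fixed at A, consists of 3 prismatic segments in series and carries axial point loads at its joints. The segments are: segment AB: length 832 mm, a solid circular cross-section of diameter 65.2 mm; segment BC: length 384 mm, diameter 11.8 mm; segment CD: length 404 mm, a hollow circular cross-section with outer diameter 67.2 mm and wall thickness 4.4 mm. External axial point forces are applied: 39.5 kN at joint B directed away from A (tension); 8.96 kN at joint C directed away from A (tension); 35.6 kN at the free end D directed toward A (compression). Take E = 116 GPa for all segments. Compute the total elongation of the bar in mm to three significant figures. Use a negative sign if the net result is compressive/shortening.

-0.922 mm

Internal axial forces (sectioning from the free end, tension +): N_CD = -35.6 kN, N_BC = -26.64 kN, N_AB = 12.86 kN.
A_AB = 3339 mm².
A_BC = 109.4 mm².
A_CD = 868.1 mm².
δ_AB = 12860·832/(3339·116000) = 0.02763 mm
δ_BC = -26640·384/(109.4·116000) = -0.8064 mm
δ_CD = -35600·404/(868.1·116000) = -0.1428 mm
δ = Σδ_i = -0.9216 mm.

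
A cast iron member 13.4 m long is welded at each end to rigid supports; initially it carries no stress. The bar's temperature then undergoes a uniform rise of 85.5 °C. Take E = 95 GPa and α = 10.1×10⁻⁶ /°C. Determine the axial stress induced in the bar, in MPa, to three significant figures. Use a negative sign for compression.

Free thermal expansion αLΔT = 10.1e-6 · 13400 · 85.5 = 11.57 mm.
The walls impose strain ε = −(11.57)/13400 = -8.6355e-04; σ = Eε = 95000 · -8.6355e-04 = -82.04 MPa.

-82.0 MPa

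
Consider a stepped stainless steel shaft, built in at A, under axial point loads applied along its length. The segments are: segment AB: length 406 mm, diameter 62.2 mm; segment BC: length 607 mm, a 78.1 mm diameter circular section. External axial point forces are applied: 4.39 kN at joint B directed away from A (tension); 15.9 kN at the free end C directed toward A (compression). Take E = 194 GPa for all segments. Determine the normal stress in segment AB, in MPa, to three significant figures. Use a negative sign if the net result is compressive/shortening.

-3.79 MPa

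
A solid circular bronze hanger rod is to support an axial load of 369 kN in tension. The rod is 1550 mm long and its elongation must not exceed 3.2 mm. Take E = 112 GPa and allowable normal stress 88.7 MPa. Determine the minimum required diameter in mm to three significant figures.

Required area A ≥ P/σ_allow = 369000/88.7 = 4160 mm².
For a solid circular section, d ≥ √(4A/π) = 72.78 mm.
Elongation limit: A ≥ PL/(Eδ_allow) = 369000·1550/(112000·3.2) = 1596 mm² ⇒ d ≥ 45.08 mm.
The stress limit governs.

72.8 mm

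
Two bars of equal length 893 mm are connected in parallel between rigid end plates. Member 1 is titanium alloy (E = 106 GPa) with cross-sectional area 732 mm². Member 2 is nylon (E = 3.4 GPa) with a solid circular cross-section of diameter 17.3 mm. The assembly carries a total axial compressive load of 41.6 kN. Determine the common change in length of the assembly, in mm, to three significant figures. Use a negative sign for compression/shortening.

A_2 = 235.1 mm².
Equal strain + equilibrium ⇒ each member carries load in proportion to AE: A₁E₁ = 77590000 N, A₂E₂ = 799200 N, ΣAE = 78390000 N.
δ = PL/ΣAE = -41600·893/78390000 = -0.4739 mm.

-0.474 mm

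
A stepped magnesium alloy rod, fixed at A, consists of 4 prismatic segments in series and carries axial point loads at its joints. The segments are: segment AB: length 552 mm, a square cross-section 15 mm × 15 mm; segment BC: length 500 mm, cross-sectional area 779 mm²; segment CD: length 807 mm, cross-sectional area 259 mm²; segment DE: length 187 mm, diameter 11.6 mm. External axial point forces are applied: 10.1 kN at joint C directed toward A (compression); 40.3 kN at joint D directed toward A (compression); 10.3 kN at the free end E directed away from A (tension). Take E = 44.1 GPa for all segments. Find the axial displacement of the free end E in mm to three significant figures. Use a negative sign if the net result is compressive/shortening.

Internal axial forces (sectioning from the free end, tension +): N_DE = 10.3 kN, N_CD = -30 kN, N_BC = -40.1 kN, N_AB = -40.1 kN.
A_AB = 225 mm².
A_DE = 105.7 mm².
δ_AB = -40100·552/(225·44100) = -2.231 mm
δ_BC = -40100·500/(779·44100) = -0.5836 mm
δ_CD = -30000·807/(259·44100) = -2.12 mm
δ_DE = 10300·187/(105.7·44100) = 0.4133 mm
δ = Σδ_i = -4.521 mm.

-4.52 mm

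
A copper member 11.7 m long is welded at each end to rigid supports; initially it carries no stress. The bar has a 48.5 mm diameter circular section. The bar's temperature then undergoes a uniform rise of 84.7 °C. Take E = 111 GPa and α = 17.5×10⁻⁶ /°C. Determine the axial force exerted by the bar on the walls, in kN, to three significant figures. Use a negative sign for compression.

-304 kN

Free thermal expansion αLΔT = 17.5e-6 · 11700 · 84.7 = 17.34 mm.
The walls impose strain ε = −(17.34)/11700 = -1.4822e-03; σ = Eε = 111000 · -1.4822e-03 = -164.5 MPa.
Wall reaction R = σ·A = -164.5·1847 = -304000 N = -304 kN.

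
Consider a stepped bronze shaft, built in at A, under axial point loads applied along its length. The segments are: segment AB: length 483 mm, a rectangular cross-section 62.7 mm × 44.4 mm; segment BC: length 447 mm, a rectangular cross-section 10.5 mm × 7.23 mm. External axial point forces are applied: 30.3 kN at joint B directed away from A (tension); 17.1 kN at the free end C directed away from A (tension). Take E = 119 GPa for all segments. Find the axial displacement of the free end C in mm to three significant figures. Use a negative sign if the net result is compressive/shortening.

0.915 mm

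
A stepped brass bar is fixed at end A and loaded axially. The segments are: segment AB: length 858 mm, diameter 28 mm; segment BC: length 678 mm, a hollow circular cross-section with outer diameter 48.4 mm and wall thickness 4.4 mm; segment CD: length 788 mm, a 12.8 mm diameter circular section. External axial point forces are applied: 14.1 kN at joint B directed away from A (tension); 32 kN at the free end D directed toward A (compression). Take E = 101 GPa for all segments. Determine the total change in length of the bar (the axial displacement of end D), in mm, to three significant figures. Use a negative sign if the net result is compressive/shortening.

-2.54 mm

Internal axial forces (sectioning from the free end, tension +): N_CD = -32 kN, N_BC = -32 kN, N_AB = -17.9 kN.
A_AB = 615.8 mm².
A_BC = 608.2 mm².
A_CD = 128.7 mm².
δ_AB = -17900·858/(615.8·101000) = -0.247 mm
δ_BC = -32000·678/(608.2·101000) = -0.3532 mm
δ_CD = -32000·788/(128.7·101000) = -1.94 mm
δ = Σδ_i = -2.54 mm.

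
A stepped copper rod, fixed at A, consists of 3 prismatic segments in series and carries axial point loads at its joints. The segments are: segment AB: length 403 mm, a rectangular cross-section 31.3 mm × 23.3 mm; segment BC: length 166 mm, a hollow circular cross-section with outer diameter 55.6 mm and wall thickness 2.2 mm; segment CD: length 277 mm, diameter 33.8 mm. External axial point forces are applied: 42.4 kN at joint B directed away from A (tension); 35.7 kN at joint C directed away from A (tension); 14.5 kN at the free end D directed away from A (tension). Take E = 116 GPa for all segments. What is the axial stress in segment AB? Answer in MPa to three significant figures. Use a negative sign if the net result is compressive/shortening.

127 MPa

Internal axial forces (sectioning from the free end, tension +): N_CD = 14.5 kN, N_BC = 50.2 kN, N_AB = 92.6 kN.
A_AB = 729.3 mm².
σ_AB = N_AB/A_AB = 92600/729.3 = 127 MPa.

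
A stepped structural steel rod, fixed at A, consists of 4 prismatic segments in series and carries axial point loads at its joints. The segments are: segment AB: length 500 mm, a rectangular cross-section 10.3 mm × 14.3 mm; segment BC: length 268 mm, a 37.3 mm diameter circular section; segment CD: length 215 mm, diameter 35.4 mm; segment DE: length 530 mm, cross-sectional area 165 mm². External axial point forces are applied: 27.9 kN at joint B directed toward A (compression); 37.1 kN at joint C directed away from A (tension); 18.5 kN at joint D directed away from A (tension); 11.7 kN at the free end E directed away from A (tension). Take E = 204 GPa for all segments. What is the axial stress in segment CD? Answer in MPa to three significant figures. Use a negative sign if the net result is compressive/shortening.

30.7 MPa

Internal axial forces (sectioning from the free end, tension +): N_DE = 11.7 kN, N_CD = 30.2 kN, N_BC = 67.3 kN, N_AB = 39.4 kN.
A_CD = 984.2 mm².
σ_CD = N_CD/A_CD = 30200/984.2 = 30.68 MPa.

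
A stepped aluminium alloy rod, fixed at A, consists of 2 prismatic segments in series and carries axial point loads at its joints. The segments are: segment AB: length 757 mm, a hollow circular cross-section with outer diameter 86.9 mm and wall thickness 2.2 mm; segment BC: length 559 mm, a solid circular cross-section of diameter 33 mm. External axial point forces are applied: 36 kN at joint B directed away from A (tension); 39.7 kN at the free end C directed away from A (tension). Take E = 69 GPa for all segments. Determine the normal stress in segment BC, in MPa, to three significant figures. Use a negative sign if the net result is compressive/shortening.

46.4 MPa

Internal axial forces (sectioning from the free end, tension +): N_BC = 39.7 kN, N_AB = 75.7 kN.
A_BC = 855.3 mm².
σ_BC = N_BC/A_BC = 39700/855.3 = 46.42 MPa.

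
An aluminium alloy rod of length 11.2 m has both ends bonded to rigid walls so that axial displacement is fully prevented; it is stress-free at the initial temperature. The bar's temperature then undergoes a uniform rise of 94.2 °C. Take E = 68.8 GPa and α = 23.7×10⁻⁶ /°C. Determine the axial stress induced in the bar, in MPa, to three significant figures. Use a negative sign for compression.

-154 MPa

Free thermal expansion αLΔT = 23.7e-6 · 11200 · 94.2 = 25 mm.
The walls impose strain ε = −(25)/11200 = -2.2325e-03; σ = Eε = 68800 · -2.2325e-03 = -153.6 MPa.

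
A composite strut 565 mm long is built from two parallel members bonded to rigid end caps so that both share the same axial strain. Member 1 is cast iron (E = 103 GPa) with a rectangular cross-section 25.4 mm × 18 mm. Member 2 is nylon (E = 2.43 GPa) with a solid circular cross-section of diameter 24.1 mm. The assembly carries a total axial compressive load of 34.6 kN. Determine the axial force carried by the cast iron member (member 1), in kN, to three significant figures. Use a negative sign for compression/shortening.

-33.8 kN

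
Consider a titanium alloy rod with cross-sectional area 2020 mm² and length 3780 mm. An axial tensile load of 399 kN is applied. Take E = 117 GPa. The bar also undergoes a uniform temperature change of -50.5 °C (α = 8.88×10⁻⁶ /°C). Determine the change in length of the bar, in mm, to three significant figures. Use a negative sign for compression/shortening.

4.69 mm

δ_mech = NL/(AE) = 399000·3780/(2020·117000) = 6.382 mm.
δ_thermal = αLΔT = 8.88e-6·3780·-50.5 = -1.695 mm.
δ = δ_mech + δ_thermal = 4.686 mm.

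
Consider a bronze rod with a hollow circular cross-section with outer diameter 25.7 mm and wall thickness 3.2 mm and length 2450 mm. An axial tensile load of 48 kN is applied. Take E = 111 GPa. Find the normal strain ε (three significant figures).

0.00191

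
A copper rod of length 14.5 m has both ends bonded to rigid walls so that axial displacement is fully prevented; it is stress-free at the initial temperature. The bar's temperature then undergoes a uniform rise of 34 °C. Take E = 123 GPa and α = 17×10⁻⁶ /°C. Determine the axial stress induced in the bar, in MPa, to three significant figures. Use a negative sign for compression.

-71.1 MPa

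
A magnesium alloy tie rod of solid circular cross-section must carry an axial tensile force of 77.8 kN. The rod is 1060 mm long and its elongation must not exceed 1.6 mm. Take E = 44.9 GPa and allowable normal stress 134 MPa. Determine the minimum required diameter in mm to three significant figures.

Required area A ≥ P/σ_allow = 77800/134 = 580.6 mm².
For a solid circular section, d ≥ √(4A/π) = 27.19 mm.
Elongation limit: A ≥ PL/(Eδ_allow) = 77800·1060/(44900·1.6) = 1148 mm² ⇒ d ≥ 38.23 mm.
The elongation limit governs.

38.2 mm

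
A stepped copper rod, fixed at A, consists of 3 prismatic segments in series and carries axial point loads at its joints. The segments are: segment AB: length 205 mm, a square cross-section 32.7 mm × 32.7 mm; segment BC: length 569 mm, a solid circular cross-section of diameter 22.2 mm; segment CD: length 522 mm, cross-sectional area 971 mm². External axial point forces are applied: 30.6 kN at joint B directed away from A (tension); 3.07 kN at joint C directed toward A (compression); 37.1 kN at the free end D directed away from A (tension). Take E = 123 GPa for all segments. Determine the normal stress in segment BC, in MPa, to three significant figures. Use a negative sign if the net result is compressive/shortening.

87.9 MPa

Internal axial forces (sectioning from the free end, tension +): N_CD = 37.1 kN, N_BC = 34.03 kN, N_AB = 64.63 kN.
A_BC = 387.1 mm².
σ_BC = N_BC/A_BC = 34030/387.1 = 87.92 MPa.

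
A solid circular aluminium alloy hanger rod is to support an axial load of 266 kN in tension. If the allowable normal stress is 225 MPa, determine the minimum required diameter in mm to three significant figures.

38.8 mm

Required area A ≥ P/σ_allow = 266000/225 = 1182 mm².
For a solid circular section, d ≥ √(4A/π) = 38.8 mm.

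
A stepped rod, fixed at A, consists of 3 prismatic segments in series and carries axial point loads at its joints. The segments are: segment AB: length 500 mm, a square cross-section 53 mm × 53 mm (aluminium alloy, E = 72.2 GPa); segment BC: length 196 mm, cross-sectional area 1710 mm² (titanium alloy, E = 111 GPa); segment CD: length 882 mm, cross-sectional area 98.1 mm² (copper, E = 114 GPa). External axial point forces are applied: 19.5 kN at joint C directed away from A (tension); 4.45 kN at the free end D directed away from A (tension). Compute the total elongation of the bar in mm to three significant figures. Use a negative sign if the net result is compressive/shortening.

0.435 mm

Internal axial forces (sectioning from the free end, tension +): N_CD = 4.45 kN, N_BC = 23.95 kN, N_AB = 23.95 kN.
A_AB = 2809 mm².
δ_AB = 23950·500/(2809·72200) = 0.05905 mm
δ_BC = 23950·196/(1710·111000) = 0.02473 mm
δ_CD = 4450·882/(98.1·114000) = 0.351 mm
δ = Σδ_i = 0.4347 mm.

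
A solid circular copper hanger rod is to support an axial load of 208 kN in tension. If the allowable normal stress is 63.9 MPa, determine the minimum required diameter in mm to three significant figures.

64.4 mm

Required area A ≥ P/σ_allow = 208000/63.9 = 3255 mm².
For a solid circular section, d ≥ √(4A/π) = 64.38 mm.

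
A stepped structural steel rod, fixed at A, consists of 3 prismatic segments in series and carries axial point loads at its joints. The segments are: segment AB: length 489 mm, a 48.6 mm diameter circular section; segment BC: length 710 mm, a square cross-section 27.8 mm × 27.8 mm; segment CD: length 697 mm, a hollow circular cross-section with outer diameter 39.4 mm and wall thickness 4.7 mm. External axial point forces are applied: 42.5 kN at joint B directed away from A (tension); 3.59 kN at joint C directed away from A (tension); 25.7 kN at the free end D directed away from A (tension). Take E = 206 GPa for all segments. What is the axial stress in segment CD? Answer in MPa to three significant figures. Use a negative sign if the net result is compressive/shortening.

50.2 MPa

Internal axial forces (sectioning from the free end, tension +): N_CD = 25.7 kN, N_BC = 29.29 kN, N_AB = 71.79 kN.
A_CD = 512.4 mm².
σ_CD = N_CD/A_CD = 25700/512.4 = 50.16 MPa.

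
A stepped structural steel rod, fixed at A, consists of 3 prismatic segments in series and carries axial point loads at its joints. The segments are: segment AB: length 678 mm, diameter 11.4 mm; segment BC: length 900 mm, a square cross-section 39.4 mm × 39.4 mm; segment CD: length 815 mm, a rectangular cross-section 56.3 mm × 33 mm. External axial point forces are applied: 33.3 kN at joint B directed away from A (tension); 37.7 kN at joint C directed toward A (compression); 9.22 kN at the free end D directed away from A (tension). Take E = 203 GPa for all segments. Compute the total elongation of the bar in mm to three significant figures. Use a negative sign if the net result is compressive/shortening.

0.0963 mm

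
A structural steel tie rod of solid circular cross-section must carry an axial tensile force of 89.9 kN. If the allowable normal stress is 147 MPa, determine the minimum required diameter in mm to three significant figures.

Required area A ≥ P/σ_allow = 89900/147 = 611.6 mm².
For a solid circular section, d ≥ √(4A/π) = 27.9 mm.

27.9 mm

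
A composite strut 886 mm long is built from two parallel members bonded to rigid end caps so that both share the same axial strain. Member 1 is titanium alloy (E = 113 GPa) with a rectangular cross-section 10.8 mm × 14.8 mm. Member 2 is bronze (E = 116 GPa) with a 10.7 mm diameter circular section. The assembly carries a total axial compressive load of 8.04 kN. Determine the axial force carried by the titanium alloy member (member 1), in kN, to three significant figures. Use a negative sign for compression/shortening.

A_1 = 159.8 mm².
A_2 = 89.92 mm².
Equal strain + equilibrium ⇒ each member carries load in proportion to AE: A₁E₁ = 18060000 N, A₂E₂ = 10430000 N, ΣAE = 28490000 N.
F₁ = P·A₁E₁/ΣAE = -8040·18060000/28490000 = -5097 N.

-5.10 kN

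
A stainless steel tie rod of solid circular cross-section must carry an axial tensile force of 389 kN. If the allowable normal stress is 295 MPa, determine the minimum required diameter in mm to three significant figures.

41.0 mm

Required area A ≥ P/σ_allow = 389000/295 = 1319 mm².
For a solid circular section, d ≥ √(4A/π) = 40.97 mm.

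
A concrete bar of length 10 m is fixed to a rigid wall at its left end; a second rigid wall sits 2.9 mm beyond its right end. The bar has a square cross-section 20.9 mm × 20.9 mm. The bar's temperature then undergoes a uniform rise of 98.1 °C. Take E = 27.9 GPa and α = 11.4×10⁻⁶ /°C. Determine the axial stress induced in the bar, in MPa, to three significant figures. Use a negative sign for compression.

Free thermal expansion αLΔT = 11.4e-6 · 10000 · 98.1 = 11.18 mm.
The walls engage after the gap closes; constrained expansion = 11.18 − 2.9 = 8.283 mm.
The walls impose strain ε = −(8.283)/10000 = -8.2834e-04; σ = Eε = 27900 · -8.2834e-04 = -23.11 MPa.

-23.1 MPa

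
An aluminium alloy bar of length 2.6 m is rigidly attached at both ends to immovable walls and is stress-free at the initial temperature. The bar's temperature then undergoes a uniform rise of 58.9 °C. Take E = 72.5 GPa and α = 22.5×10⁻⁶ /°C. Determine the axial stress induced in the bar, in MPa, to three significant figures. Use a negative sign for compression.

-96.1 MPa

Free thermal expansion αLΔT = 22.5e-6 · 2600 · 58.9 = 3.446 mm.
The walls impose strain ε = −(3.446)/2600 = -1.3252e-03; σ = Eε = 72500 · -1.3252e-03 = -96.08 MPa.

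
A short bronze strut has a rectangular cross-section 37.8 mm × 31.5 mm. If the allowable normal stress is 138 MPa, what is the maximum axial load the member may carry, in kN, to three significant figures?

A = 1191 mm².
P_max = σ_allow · A = 138 · 1191 = 164300 N = 164.3 kN.

164 kN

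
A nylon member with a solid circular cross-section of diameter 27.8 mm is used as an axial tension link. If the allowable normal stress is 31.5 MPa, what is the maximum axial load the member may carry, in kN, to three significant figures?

A = 607 mm².
P_max = σ_allow · A = 31.5 · 607 = 19120 N = 19.12 kN.

19.1 kN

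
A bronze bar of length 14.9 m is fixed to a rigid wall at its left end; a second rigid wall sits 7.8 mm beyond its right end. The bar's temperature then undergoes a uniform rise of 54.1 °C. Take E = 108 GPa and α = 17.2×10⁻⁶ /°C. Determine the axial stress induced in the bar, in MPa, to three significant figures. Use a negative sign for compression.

-44.0 MPa

Free thermal expansion αLΔT = 17.2e-6 · 14900 · 54.1 = 13.86 mm.
The walls engage after the gap closes; constrained expansion = 13.86 − 7.8 = 6.065 mm.
The walls impose strain ε = −(6.065)/14900 = -4.0703e-04; σ = Eε = 108000 · -4.0703e-04 = -43.96 MPa.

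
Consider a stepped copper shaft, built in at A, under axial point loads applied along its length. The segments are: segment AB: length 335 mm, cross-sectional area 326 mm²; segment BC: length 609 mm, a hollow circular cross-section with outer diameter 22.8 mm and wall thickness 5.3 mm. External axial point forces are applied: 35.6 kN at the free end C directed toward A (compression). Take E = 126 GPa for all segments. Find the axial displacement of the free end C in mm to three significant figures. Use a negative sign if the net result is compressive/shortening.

-0.881 mm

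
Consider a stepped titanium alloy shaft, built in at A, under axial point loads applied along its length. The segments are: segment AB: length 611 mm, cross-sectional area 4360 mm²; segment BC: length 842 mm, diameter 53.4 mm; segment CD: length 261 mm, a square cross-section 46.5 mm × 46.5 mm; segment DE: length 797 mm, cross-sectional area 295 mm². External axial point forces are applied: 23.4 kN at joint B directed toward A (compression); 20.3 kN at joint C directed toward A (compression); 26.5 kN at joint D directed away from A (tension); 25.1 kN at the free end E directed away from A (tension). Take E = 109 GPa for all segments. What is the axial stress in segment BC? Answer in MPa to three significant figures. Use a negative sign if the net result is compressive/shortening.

Internal axial forces (sectioning from the free end, tension +): N_DE = 25.1 kN, N_CD = 51.6 kN, N_BC = 31.3 kN, N_AB = 7.9 kN.
A_BC = 2240 mm².
σ_BC = N_BC/A_BC = 31300/2240 = 13.98 MPa.

14.0 MPa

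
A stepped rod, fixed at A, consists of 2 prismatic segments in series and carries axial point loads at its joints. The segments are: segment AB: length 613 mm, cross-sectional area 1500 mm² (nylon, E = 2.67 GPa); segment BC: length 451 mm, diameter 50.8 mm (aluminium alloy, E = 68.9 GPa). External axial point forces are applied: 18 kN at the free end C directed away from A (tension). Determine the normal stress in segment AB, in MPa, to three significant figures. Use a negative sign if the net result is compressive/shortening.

Internal axial forces (sectioning from the free end, tension +): N_BC = 18 kN, N_AB = 18 kN.
σ_AB = N_AB/A_AB = 18000/1500 = 12 MPa.

12.0 MPa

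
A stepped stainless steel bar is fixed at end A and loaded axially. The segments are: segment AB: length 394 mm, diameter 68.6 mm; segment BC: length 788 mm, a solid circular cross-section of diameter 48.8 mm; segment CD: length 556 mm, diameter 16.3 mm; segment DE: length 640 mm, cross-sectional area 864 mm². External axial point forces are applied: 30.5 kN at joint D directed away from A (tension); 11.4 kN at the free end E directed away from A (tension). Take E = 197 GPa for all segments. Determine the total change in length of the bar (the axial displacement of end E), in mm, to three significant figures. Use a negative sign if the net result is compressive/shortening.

Internal axial forces (sectioning from the free end, tension +): N_DE = 11.4 kN, N_CD = 41.9 kN, N_BC = 41.9 kN, N_AB = 41.9 kN.
A_AB = 3696 mm².
A_BC = 1870 mm².
A_CD = 208.7 mm².
δ_AB = 41900·394/(3696·197000) = 0.02267 mm
δ_BC = 41900·788/(1870·197000) = 0.08961 mm
δ_CD = 41900·556/(208.7·197000) = 0.5667 mm
δ_DE = 11400·640/(864·197000) = 0.04287 mm
δ = Σδ_i = 0.7219 mm.

0.722 mm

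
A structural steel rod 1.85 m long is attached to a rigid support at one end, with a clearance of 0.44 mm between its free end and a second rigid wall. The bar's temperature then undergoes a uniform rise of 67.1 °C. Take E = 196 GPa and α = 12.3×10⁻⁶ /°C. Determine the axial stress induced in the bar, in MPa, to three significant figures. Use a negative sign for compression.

Free thermal expansion αLΔT = 12.3e-6 · 1850 · 67.1 = 1.527 mm.
The walls engage after the gap closes; constrained expansion = 1.527 − 0.44 = 1.087 mm.
The walls impose strain ε = −(1.087)/1850 = -5.8749e-04; σ = Eε = 196000 · -5.8749e-04 = -115.1 MPa.

-115 MPa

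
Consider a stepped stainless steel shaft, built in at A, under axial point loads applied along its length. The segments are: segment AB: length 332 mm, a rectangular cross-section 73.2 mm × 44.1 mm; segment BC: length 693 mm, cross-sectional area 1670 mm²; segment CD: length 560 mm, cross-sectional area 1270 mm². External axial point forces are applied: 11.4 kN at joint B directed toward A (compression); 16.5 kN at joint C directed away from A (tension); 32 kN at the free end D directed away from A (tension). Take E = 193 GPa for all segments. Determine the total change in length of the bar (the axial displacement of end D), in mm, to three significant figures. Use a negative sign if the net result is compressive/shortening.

0.197 mm

Internal axial forces (sectioning from the free end, tension +): N_CD = 32 kN, N_BC = 48.5 kN, N_AB = 37.1 kN.
A_AB = 3228 mm².
δ_AB = 37100·332/(3228·193000) = 0.01977 mm
δ_BC = 48500·693/(1670·193000) = 0.1043 mm
δ_CD = 32000·560/(1270·193000) = 0.07311 mm
δ = Σδ_i = 0.1972 mm.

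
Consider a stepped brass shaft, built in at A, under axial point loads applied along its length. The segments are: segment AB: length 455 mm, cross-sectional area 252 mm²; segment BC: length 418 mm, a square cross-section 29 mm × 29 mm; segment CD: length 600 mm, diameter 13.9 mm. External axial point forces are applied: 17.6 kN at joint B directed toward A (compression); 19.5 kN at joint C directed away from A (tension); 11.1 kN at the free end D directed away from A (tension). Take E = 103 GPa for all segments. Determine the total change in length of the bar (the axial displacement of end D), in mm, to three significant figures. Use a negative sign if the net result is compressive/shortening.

0.802 mm

Internal axial forces (sectioning from the free end, tension +): N_CD = 11.1 kN, N_BC = 30.6 kN, N_AB = 13 kN.
A_BC = 841 mm².
A_CD = 151.7 mm².
δ_AB = 13000·455/(252·103000) = 0.2279 mm
δ_BC = 30600·418/(841·103000) = 0.1477 mm
δ_CD = 11100·600/(151.7·103000) = 0.4261 mm
δ = Σδ_i = 0.8017 mm.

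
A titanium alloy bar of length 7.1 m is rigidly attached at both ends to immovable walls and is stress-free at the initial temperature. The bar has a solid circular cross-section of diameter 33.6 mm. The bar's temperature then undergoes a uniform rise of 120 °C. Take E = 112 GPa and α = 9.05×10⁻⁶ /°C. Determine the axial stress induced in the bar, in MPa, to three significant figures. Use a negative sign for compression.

-122 MPa

Free thermal expansion αLΔT = 9.05e-6 · 7100 · 120 = 7.711 mm.
The walls impose strain ε = −(7.711)/7100 = -1.0860e-03; σ = Eε = 112000 · -1.0860e-03 = -121.6 MPa.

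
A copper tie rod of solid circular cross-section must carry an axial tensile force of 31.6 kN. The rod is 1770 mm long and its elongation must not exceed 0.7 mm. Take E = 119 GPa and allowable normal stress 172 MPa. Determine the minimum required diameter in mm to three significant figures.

29.2 mm

Required area A ≥ P/σ_allow = 31600/172 = 183.7 mm².
For a solid circular section, d ≥ √(4A/π) = 15.29 mm.
Elongation limit: A ≥ PL/(Eδ_allow) = 31600·1770/(119000·0.7) = 671.5 mm² ⇒ d ≥ 29.24 mm.
The elongation limit governs.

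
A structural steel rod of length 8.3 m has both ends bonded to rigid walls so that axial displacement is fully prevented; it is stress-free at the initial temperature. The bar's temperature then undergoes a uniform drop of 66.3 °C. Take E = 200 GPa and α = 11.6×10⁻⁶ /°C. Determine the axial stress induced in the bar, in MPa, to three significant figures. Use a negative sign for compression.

Free thermal expansion αLΔT = 11.6e-6 · 8300 · -66.3 = -6.383 mm.
The walls impose strain ε = −(-6.383)/8300 = 7.6908e-04; σ = Eε = 200000 · 7.6908e-04 = 153.8 MPa.

154 MPa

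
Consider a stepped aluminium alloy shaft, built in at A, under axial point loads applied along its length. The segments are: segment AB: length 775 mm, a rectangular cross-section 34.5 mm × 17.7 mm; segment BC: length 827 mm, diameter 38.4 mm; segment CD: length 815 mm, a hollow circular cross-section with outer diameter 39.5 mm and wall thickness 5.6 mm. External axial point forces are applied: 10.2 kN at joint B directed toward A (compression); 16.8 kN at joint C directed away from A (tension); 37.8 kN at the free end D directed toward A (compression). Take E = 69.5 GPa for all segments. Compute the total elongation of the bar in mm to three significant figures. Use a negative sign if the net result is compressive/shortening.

Internal axial forces (sectioning from the free end, tension +): N_CD = -37.8 kN, N_BC = -21 kN, N_AB = -31.2 kN.
A_AB = 610.6 mm².
A_BC = 1158 mm².
A_CD = 596.4 mm².
δ_AB = -31200·775/(610.6·69500) = -0.5697 mm
δ_BC = -21000·827/(1158·69500) = -0.2158 mm
δ_CD = -37800·815/(596.4·69500) = -0.7432 mm
δ = Σδ_i = -1.529 mm.

-1.53 mm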